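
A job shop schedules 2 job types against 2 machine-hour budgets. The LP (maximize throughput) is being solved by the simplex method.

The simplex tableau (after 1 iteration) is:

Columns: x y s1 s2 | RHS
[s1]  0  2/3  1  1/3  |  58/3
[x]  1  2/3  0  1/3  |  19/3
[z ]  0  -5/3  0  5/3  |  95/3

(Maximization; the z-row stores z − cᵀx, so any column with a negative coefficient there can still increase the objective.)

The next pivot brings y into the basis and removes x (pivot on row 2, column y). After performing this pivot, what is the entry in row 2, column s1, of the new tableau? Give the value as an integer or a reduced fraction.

Pivot element is row 2, column y: 2/3.
Normalize row 2: new (row 2, s1) = 0/(2/3) = 0.
Row 2 is the pivot row, so the entry is 0.

0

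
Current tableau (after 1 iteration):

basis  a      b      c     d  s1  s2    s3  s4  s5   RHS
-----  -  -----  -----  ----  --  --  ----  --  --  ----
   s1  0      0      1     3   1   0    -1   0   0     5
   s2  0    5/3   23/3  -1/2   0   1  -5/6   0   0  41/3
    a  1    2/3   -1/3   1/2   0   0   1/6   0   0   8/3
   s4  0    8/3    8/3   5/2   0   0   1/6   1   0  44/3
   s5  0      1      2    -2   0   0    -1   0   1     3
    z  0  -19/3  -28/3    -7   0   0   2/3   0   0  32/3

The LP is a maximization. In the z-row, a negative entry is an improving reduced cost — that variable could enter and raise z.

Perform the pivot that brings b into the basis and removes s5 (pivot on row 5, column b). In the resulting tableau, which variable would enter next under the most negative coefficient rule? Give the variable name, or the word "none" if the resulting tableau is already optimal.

d

Pivot element 1. New z-row = old z-row − (-19/3)·(row 5/1).
Updated z-row coefficients: a: 0, b: 0, c: 10/3, d: -59/3, s1: 0, s2: 0, s3: -17/3, s4: 0, s5: 19/3.
The most negative is -59/3 in column d, so d would enter next.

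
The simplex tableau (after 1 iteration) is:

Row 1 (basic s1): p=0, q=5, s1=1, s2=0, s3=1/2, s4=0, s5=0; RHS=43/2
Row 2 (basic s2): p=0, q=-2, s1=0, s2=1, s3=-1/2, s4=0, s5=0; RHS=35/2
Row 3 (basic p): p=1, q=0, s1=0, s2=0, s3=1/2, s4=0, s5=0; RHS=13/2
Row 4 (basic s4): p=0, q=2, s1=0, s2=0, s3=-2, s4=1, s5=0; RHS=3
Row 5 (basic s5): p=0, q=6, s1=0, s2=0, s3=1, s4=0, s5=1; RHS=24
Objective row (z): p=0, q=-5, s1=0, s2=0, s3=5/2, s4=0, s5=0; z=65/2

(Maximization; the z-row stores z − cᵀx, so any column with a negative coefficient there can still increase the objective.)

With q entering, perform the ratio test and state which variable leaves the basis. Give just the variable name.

Ratios: row 1 (s1): (43/2)/5 = 43/10; row 2 (s2): entry -2 ≤ 0, skip; row 3 (p): entry 0 ≤ 0, skip; row 4 (s4): 3/2 = 3/2; row 5 (s5): 24/6 = 4.
Minimum ratio 3/2 is in the s4 row, so s4 leaves.

s4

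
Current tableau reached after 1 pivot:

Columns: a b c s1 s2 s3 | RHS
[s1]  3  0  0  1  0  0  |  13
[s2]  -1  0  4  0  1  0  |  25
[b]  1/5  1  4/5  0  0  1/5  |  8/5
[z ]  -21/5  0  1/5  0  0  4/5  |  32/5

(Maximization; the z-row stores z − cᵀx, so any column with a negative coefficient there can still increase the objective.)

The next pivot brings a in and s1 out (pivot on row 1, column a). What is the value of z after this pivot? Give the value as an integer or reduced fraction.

Minimum ratio for a: 13/3 = 13/3.
z changes by −(z-row coeff of a)·ratio = −(-21/5)·(13/3) = 91/5.
New z = 32/5 + (91/5) = 123/5.

123/5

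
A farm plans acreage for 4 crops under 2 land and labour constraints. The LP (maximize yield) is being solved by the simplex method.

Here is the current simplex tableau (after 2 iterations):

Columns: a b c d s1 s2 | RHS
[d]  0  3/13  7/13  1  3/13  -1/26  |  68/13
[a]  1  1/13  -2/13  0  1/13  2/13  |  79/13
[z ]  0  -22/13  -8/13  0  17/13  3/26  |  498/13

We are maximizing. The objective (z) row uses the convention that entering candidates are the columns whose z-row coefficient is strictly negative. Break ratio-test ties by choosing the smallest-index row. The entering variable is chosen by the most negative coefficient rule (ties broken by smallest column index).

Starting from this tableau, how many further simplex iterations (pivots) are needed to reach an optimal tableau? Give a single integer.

2

pivot: b in, d out → z = 230/3
pivot: s2 in, a out → z = 81
No improving column remains; optimal.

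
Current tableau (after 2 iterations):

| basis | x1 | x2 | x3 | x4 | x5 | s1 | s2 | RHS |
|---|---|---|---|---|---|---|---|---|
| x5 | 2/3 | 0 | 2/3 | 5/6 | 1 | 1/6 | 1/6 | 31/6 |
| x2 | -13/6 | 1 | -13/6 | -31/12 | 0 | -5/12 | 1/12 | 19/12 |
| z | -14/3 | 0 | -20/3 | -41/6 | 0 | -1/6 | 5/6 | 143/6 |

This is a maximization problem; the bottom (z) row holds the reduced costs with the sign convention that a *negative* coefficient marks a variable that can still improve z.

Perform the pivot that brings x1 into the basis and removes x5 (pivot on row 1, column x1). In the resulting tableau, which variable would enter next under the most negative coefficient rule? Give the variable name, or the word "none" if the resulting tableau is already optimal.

Pivot element 2/3. New z-row = old z-row − (-14/3)·(row 1/(2/3)).
Updated z-row coefficients: x1: 0, x2: 0, x3: -2, x4: -1, x5: 7, s1: 1, s2: 2.
The most negative is -2 in column x3, so x3 would enter next.

x3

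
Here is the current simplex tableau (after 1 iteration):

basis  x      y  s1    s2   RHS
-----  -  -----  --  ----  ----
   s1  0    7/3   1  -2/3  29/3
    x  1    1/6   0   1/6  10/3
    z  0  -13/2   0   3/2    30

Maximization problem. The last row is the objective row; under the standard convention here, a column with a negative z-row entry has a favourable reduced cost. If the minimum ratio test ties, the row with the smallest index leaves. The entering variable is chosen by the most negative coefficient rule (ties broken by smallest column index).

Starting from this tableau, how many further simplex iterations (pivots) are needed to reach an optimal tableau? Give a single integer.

2

pivot: y in, s1 out → z = 797/14
pivot: s2 in, x out → z = 184/3
No improving column remains; optimal.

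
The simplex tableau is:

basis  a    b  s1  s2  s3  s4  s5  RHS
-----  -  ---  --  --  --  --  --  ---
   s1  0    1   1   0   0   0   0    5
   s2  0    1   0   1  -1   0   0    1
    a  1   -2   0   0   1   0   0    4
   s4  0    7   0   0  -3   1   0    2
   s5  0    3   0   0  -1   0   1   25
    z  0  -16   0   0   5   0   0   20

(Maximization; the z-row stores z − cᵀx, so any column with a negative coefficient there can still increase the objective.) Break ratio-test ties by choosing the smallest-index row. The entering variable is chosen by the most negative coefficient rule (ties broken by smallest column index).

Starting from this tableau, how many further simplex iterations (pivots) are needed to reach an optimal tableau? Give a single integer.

pivot: b in, s4 out → z = 172/7
pivot: s3 in, s1 out → z = 45
No improving column remains; optimal.

2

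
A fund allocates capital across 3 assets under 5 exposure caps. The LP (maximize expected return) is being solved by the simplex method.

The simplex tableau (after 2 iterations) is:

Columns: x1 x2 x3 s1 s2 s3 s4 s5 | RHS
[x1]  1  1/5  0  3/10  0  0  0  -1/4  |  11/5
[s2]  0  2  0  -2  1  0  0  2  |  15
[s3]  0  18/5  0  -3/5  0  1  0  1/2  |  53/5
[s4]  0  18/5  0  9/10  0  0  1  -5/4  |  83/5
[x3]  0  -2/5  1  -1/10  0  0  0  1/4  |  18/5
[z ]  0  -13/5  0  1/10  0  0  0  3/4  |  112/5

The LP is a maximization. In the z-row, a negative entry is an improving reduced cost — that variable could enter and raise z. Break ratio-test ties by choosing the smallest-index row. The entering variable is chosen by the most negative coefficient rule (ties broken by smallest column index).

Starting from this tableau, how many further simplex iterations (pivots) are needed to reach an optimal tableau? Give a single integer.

pivot: x2 in, s3 out → z = 541/18
pivot: s1 in, s4 out → z = 565/18
No improving column remains; optimal.

2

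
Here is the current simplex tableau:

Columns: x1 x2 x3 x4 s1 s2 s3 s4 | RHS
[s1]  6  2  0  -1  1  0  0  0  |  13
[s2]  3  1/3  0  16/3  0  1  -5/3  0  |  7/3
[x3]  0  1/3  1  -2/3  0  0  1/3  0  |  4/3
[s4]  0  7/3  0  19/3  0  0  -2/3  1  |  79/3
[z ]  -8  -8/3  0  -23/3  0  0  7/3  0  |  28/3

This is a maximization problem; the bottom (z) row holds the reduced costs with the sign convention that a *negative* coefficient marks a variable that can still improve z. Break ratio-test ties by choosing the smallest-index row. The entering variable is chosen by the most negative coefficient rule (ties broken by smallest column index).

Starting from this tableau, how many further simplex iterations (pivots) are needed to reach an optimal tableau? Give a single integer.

pivot: x1 in, s2 out → z = 140/9
pivot: s3 in, s1 out → z = 125/6
pivot: x2 in, x3 out → z = 139/6
No improving column remains; optimal.

3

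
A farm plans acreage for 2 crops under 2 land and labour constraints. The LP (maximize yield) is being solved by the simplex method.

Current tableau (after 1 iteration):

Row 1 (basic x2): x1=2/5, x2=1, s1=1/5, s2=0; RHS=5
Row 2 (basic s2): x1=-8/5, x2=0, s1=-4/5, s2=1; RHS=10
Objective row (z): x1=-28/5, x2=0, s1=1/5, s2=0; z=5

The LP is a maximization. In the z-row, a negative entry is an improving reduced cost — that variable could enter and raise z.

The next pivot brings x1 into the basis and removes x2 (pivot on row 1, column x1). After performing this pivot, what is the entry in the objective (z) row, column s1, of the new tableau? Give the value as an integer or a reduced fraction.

3

Pivot element is row 1, column x1: 2/5.
Normalize row 1: new (row 1, s1) = (1/5)/(2/5) = 1/2.
z-row ← z-row − (-28/5)·(new row 1): 1/5 − (-28/5)·(1/2) = 3.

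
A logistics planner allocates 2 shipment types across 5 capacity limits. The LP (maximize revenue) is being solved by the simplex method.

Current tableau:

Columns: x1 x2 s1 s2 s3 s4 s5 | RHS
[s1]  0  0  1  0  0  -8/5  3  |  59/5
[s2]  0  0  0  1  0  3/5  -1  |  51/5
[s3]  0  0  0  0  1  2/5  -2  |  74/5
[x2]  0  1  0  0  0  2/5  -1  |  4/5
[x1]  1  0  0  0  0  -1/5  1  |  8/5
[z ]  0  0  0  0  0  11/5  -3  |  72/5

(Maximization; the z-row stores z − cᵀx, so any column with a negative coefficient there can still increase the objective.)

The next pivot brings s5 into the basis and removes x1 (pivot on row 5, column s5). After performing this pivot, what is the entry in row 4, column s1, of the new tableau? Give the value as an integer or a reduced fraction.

0

Pivot element is row 5, column s5: 1.
Normalize row 5: new (row 5, s1) = 0/1 = 0.
row 4 ← row 4 − (-1)·(new row 5): 0 − (-1)·0 = 0.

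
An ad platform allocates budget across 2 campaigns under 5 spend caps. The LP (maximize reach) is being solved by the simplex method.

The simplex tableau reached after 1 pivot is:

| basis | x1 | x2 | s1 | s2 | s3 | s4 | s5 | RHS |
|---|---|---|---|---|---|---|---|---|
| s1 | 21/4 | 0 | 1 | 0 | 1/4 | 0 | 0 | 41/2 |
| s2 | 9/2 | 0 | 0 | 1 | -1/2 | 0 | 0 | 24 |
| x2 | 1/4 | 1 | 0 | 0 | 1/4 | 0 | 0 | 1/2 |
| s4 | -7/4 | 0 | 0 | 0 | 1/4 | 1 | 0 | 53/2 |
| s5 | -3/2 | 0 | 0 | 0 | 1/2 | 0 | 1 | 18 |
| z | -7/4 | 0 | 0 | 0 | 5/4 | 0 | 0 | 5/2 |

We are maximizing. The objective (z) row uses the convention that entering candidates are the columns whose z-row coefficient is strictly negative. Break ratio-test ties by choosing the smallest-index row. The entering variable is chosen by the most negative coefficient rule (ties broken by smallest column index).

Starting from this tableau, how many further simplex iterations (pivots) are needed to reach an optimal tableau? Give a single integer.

pivot: x1 in, x2 out → z = 6
No improving column remains; optimal.

1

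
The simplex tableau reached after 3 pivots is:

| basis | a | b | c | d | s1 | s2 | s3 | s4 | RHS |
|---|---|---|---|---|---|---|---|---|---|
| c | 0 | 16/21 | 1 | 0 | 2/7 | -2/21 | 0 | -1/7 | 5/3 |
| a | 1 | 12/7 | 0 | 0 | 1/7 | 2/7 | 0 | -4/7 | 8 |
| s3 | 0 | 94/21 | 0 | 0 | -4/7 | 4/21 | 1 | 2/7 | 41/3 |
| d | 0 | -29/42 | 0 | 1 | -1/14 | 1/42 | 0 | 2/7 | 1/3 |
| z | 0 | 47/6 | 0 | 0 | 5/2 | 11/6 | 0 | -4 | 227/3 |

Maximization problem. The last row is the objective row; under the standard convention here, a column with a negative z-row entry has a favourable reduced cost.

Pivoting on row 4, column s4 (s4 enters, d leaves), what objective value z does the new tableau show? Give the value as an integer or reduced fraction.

Minimum ratio for s4: (1/3)/(2/7) = 7/6.
z changes by −(z-row coeff of s4)·ratio = −(-4)·(7/6) = 14/3.
New z = 227/3 + (14/3) = 241/3.

241/3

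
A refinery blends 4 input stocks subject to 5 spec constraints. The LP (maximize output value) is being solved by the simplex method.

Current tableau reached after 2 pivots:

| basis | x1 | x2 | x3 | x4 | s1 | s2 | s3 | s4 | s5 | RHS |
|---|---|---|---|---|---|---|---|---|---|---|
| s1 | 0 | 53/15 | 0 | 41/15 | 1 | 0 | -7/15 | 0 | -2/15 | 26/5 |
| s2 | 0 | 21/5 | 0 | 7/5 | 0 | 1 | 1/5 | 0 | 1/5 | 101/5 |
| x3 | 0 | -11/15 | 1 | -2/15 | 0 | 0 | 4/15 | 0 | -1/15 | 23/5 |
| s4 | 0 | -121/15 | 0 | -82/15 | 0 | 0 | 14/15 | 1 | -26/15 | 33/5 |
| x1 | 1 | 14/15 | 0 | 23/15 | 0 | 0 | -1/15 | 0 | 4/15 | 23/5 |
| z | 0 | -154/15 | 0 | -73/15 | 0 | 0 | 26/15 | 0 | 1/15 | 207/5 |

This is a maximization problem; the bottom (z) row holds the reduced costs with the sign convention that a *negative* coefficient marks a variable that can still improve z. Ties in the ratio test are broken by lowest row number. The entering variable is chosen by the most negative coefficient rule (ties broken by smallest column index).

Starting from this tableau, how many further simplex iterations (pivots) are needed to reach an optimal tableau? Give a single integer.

2

pivot: x2 in, s1 out → z = 2995/53
pivot: s5 in, x1 out → z = 959/16
No improving column remains; optimal.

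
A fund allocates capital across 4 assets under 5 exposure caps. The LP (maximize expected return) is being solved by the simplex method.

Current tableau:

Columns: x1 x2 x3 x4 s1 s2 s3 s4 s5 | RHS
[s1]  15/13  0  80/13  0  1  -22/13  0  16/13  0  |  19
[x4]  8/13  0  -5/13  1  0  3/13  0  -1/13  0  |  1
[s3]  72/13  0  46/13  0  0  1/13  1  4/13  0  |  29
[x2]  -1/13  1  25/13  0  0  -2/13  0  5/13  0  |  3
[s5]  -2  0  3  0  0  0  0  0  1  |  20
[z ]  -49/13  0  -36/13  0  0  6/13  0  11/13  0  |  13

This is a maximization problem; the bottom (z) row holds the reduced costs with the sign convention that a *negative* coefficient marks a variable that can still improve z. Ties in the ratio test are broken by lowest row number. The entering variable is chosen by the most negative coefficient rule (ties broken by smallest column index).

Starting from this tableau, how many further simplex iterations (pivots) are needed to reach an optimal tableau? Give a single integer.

2

pivot: x1 in, x4 out → z = 153/8
pivot: x3 in, x2 out → z = 83/3
No improving column remains; optimal.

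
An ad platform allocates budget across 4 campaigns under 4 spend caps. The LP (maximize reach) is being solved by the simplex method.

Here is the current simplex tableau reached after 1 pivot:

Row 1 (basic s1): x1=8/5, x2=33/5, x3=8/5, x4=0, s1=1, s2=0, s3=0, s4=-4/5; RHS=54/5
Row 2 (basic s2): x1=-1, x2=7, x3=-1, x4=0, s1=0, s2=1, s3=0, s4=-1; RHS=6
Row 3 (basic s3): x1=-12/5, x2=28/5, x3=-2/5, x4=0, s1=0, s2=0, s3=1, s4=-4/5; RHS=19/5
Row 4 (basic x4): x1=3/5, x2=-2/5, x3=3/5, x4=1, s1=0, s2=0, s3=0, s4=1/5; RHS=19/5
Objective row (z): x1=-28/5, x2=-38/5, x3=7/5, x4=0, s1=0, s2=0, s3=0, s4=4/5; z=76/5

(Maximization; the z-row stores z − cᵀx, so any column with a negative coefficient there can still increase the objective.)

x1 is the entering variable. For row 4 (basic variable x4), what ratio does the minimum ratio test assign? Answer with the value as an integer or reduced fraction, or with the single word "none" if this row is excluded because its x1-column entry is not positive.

Ratio = RHS / (x1 entry) = (19/5) / (3/5) = 19/3.

19/3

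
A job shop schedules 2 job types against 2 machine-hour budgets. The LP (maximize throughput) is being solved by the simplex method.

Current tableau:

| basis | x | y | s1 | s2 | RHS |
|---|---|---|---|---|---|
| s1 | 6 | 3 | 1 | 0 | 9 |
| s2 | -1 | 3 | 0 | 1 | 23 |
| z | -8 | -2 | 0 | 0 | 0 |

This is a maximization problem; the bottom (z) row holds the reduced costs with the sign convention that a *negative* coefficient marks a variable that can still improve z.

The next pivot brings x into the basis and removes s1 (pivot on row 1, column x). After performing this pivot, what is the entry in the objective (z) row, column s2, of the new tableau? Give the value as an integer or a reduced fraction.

Pivot element is row 1, column x: 6.
Normalize row 1: new (row 1, s2) = 0/6 = 0.
z-row ← z-row − (-8)·(new row 1): 0 − (-8)·0 = 0.

0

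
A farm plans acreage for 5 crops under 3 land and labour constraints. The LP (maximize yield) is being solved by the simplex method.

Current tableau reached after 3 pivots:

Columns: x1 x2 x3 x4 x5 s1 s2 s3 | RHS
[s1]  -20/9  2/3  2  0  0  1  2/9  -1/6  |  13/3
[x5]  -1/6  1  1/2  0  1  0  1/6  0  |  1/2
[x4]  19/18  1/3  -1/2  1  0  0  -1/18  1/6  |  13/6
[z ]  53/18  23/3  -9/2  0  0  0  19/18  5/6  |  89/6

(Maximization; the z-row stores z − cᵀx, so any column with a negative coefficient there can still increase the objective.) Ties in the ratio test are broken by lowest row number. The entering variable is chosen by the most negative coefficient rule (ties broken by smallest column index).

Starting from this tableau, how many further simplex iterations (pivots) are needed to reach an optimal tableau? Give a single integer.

pivot: x3 in, x5 out → z = 58/3
No improving column remains; optimal.

1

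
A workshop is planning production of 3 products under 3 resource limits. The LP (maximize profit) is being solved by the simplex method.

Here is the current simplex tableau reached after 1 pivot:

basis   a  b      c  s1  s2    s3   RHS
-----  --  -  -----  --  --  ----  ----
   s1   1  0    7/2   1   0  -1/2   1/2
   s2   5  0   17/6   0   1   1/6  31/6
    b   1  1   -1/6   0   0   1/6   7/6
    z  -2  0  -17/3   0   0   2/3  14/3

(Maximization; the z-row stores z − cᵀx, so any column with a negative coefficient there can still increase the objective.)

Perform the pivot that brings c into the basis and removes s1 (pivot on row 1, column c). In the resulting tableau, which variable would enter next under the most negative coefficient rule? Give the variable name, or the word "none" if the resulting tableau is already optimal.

Pivot element 7/2. New z-row = old z-row − (-17/3)·(row 1/(7/2)).
Updated z-row coefficients: a: -8/21, b: 0, c: 0, s1: 34/21, s2: 0, s3: -1/7.
The most negative is -8/21 in column a, so a would enter next.

a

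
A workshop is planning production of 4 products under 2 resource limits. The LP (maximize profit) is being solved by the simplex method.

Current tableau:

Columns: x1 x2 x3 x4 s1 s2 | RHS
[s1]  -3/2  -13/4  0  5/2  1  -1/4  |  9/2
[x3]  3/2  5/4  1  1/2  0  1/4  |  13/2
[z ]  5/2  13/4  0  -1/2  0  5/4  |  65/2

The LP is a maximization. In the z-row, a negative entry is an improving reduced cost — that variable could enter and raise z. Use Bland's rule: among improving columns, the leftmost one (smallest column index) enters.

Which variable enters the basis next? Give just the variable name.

Objective-row coefficients: x1: 5/2, x2: 13/4, x3: 0, x4: -1/2, s1: 0, s2: 5/4.
Improving columns: x4. Bland's rule picks the smallest column index → x4.

x4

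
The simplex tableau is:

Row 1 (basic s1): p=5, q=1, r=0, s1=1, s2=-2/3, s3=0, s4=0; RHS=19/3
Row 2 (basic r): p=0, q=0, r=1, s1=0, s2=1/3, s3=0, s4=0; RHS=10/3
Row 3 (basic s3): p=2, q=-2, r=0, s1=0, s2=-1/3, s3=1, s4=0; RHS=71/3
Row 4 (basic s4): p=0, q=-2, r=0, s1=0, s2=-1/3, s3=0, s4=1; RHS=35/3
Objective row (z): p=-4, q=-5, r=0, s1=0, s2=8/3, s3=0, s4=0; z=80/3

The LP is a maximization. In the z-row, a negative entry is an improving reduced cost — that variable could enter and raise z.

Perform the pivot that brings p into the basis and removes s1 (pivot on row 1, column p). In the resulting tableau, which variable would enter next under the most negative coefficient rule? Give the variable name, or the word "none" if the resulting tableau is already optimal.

Pivot element 5. New z-row = old z-row − (-4)·(row 1/5).
Updated z-row coefficients: p: 0, q: -21/5, r: 0, s1: 4/5, s2: 32/15, s3: 0, s4: 0.
The most negative is -21/5 in column q, so q would enter next.

q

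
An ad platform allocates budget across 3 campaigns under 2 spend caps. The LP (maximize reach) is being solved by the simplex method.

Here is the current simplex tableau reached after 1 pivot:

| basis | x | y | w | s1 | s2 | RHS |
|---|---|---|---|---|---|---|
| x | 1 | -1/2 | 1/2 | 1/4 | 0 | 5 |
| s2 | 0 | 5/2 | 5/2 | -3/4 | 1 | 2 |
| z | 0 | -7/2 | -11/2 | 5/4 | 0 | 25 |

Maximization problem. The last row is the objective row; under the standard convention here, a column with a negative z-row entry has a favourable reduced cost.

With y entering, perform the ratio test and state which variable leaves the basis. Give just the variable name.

s2

Ratios: row 1 (x): entry -1/2 ≤ 0, skip; row 2 (s2): 2/(5/2) = 4/5.
Minimum ratio 4/5 is in the s2 row, so s2 leaves.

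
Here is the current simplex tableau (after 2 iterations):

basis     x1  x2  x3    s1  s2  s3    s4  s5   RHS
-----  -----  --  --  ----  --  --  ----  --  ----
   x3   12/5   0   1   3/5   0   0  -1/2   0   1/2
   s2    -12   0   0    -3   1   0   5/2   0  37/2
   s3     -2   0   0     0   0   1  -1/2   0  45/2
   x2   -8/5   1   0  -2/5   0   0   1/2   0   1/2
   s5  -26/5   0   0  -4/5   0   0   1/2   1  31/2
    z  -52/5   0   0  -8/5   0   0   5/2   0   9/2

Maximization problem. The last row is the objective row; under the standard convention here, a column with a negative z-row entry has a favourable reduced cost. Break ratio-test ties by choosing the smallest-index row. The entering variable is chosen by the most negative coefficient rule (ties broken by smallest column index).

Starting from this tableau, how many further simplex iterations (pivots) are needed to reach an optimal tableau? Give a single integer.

pivot: x1 in, x3 out → z = 20/3
No improving column remains; optimal.

1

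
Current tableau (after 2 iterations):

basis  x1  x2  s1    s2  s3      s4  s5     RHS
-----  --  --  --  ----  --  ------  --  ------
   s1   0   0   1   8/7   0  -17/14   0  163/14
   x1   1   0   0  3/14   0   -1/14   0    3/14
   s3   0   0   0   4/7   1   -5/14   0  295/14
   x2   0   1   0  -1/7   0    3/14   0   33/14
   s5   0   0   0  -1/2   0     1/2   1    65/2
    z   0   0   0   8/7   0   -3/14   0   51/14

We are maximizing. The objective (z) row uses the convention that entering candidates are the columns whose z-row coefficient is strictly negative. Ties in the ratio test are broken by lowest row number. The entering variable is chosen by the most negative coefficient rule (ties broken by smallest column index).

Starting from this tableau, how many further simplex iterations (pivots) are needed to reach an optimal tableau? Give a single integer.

pivot: s4 in, x2 out → z = 6
No improving column remains; optimal.

1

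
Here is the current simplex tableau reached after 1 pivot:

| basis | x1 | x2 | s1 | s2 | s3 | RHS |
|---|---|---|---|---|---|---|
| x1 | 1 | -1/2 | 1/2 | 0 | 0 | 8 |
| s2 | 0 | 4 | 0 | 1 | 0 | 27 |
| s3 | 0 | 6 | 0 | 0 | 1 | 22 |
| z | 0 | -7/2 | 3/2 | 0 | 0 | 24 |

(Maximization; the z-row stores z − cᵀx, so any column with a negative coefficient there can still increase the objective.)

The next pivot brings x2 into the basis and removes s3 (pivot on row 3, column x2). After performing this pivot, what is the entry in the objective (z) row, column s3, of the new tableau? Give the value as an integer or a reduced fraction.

Pivot element is row 3, column x2: 6.
Normalize row 3: new (row 3, s3) = 1/6 = 1/6.
z-row ← z-row − (-7/2)·(new row 3): 0 − (-7/2)·(1/6) = 7/12.

7/12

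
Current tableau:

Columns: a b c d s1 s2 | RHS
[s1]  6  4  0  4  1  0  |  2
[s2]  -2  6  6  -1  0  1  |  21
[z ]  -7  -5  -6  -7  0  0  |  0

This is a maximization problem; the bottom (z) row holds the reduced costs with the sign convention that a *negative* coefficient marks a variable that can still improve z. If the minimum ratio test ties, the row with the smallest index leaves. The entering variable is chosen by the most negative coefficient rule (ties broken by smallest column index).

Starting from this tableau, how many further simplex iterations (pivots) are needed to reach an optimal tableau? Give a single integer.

3

pivot: a in, s1 out → z = 7/3
pivot: c in, s2 out → z = 24
pivot: d in, a out → z = 25
No improving column remains; optimal.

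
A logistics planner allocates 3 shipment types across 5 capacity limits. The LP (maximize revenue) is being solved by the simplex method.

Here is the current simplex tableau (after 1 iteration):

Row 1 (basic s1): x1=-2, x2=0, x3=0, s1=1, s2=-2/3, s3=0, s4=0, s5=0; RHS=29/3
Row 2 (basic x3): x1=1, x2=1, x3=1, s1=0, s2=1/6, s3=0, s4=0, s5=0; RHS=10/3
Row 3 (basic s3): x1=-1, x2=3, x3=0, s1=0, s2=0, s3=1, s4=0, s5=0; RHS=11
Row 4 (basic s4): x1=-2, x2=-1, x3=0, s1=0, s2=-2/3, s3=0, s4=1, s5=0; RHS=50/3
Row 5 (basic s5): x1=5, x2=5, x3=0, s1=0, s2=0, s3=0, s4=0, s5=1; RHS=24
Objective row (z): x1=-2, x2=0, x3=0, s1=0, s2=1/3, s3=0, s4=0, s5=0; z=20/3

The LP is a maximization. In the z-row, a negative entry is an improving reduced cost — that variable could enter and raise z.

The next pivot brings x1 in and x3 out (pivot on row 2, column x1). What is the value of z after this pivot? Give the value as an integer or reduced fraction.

40/3

Minimum ratio for x1: (10/3)/1 = 10/3.
z changes by −(z-row coeff of x1)·ratio = −(-2)·(10/3) = 20/3.
New z = 20/3 + (20/3) = 40/3.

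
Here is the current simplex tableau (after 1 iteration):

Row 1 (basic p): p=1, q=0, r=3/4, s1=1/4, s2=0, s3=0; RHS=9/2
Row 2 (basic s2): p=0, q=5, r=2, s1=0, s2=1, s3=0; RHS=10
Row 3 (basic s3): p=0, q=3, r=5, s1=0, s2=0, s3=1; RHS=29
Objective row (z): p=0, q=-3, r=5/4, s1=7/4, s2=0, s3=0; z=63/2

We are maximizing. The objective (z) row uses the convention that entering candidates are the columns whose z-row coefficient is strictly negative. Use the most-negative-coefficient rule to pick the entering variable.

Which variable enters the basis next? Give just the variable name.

Objective-row coefficients: p: 0, q: -3, r: 5/4, s1: 7/4, s2: 0, s3: 0.
The most negative is -3 in column q, so q enters.

q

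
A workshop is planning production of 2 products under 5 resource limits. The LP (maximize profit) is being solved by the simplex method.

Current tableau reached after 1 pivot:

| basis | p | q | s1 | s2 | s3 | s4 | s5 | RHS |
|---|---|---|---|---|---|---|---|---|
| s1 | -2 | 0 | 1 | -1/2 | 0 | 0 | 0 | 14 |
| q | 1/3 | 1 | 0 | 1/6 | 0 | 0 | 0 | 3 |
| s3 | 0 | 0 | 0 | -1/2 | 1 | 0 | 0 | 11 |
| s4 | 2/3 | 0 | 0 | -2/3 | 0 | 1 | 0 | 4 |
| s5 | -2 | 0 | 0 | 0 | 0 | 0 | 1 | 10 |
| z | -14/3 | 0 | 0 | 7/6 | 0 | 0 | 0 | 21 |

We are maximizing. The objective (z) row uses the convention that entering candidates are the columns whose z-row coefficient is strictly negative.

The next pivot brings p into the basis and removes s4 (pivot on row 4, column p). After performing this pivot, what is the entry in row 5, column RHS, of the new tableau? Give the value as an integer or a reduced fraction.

22

Pivot element is row 4, column p: 2/3.
Normalize row 4: new (row 4, RHS) = 4/(2/3) = 6.
row 5 ← row 5 − (-2)·(new row 4): 10 − (-2)·6 = 22.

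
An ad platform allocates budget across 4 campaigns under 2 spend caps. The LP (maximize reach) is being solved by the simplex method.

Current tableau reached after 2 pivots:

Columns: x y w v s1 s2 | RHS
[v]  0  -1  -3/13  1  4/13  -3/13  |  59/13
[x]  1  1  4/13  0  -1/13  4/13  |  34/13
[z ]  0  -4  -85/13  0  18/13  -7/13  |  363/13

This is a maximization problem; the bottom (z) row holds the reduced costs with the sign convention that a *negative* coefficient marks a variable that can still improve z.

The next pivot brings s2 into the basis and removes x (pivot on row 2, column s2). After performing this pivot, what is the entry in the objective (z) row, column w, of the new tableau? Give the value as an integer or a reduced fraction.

Pivot element is row 2, column s2: 4/13.
Normalize row 2: new (row 2, w) = (4/13)/(4/13) = 1.
z-row ← z-row − (-7/13)·(new row 2): -85/13 − (-7/13)·1 = -6.

-6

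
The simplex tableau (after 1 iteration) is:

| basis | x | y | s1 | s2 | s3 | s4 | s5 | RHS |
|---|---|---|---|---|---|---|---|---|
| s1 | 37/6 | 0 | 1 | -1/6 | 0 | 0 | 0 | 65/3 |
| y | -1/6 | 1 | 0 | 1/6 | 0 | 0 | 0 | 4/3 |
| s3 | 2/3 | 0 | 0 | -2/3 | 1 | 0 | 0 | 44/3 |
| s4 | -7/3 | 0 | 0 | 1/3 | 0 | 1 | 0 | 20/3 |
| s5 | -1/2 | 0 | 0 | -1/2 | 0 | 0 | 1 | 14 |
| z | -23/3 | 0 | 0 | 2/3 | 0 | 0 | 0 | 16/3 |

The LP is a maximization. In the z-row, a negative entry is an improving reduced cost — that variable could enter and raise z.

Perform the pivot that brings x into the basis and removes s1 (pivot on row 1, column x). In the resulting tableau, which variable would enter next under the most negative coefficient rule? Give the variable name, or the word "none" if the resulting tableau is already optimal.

none

Pivot element 37/6. New z-row = old z-row − (-23/3)·(row 1/(37/6)).
Updated z-row coefficients: x: 0, y: 0, s1: 46/37, s2: 17/37, s3: 0, s4: 0, s5: 0.
No coefficient is strictly negative; the tableau after this pivot is optimal.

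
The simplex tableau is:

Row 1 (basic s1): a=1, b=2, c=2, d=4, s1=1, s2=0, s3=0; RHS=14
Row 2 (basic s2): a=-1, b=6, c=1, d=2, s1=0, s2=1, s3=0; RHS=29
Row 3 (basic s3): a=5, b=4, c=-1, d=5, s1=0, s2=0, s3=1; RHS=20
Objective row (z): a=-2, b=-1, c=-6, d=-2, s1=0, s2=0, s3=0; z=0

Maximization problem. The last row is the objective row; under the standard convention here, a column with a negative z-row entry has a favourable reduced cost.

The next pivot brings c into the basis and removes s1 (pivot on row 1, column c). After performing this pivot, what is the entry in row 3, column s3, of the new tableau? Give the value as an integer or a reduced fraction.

Pivot element is row 1, column c: 2.
Normalize row 1: new (row 1, s3) = 0/2 = 0.
row 3 ← row 3 − (-1)·(new row 1): 1 − (-1)·0 = 1.

1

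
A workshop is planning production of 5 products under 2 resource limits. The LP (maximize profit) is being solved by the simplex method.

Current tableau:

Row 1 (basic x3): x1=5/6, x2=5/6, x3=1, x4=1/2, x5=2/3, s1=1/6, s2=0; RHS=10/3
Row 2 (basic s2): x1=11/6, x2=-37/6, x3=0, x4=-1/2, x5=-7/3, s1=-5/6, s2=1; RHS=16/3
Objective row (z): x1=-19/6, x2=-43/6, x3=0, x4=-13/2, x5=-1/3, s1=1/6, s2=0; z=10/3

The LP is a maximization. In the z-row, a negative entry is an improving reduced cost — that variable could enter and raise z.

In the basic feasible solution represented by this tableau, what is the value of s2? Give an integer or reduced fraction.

s2 is basic (row 2); its value is the RHS of that row: 16/3.

16/3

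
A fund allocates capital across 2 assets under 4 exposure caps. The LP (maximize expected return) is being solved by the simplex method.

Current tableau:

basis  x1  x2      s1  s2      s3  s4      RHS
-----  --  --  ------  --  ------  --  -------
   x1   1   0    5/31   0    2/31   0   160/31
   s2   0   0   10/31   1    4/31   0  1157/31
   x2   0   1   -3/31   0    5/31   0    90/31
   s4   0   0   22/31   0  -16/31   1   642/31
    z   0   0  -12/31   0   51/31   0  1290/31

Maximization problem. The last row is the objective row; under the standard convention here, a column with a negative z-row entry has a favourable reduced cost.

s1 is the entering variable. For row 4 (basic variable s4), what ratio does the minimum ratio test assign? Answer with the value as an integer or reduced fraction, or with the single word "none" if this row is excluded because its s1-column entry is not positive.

Ratio = RHS / (s1 entry) = (642/31) / (22/31) = 321/11.

321/11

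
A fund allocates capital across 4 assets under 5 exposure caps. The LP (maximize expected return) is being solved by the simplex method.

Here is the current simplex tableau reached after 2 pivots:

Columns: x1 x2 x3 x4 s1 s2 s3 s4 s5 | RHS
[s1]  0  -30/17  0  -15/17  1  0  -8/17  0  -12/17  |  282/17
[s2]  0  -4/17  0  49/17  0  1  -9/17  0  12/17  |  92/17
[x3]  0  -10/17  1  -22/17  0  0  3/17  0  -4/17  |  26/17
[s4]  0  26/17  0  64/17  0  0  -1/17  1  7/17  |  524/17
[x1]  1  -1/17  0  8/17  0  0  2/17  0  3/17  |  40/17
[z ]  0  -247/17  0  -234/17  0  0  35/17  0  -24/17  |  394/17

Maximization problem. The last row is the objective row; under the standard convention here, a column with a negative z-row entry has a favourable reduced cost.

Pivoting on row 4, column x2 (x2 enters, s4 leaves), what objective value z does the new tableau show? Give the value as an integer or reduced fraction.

316

Minimum ratio for x2: (524/17)/(26/17) = 262/13.
z changes by −(z-row coeff of x2)·ratio = −(-247/17)·(262/13) = 4978/17.
New z = 394/17 + (4978/17) = 316.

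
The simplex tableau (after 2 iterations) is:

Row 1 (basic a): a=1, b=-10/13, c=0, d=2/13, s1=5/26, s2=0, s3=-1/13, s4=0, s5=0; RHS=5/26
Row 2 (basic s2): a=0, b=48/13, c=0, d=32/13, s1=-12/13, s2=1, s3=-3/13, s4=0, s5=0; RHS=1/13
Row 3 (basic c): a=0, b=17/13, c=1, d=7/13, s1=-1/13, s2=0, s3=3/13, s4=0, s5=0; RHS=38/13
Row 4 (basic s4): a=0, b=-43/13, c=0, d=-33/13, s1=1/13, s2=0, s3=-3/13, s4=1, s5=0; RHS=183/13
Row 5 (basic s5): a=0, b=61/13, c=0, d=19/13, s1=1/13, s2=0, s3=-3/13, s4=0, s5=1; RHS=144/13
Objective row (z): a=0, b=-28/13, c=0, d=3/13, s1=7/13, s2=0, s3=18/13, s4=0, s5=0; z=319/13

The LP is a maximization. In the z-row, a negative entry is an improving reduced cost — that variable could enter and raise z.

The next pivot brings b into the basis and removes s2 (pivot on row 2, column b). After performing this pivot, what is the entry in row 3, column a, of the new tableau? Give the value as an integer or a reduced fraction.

0

Pivot element is row 2, column b: 48/13.
Normalize row 2: new (row 2, a) = 0/(48/13) = 0.
row 3 ← row 3 − (17/13)·(new row 2): 0 − (17/13)·0 = 0.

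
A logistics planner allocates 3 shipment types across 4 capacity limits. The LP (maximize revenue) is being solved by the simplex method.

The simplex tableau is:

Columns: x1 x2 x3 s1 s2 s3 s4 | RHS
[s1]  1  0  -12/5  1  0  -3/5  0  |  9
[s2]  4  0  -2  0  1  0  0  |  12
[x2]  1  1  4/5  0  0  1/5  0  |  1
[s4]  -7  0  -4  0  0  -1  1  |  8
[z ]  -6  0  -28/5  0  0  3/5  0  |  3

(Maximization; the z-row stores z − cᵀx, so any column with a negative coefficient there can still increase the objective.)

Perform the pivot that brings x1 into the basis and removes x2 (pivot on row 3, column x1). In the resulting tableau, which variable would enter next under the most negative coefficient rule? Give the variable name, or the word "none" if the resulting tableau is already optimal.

Pivot element 1. New z-row = old z-row − (-6)·(row 3/1).
Updated z-row coefficients: x1: 0, x2: 6, x3: -4/5, s1: 0, s2: 0, s3: 9/5, s4: 0.
The most negative is -4/5 in column x3, so x3 would enter next.

x3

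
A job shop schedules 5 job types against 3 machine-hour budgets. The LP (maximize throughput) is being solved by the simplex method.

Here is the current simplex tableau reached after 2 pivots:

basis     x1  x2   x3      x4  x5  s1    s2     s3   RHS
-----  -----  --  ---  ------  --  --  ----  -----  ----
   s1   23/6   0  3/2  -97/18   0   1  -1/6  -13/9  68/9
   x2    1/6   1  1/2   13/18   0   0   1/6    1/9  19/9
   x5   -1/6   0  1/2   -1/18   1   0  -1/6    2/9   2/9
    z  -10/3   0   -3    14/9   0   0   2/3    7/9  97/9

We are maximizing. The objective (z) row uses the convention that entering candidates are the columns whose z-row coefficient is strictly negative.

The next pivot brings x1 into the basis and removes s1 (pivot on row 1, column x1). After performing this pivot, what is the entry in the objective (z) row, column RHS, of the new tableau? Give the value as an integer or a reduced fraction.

399/23

Pivot element is row 1, column x1: 23/6.
Normalize row 1: new (row 1, RHS) = (68/9)/(23/6) = 136/69.
z-row ← z-row − (-10/3)·(new row 1): 97/9 − (-10/3)·(136/69) = 399/23.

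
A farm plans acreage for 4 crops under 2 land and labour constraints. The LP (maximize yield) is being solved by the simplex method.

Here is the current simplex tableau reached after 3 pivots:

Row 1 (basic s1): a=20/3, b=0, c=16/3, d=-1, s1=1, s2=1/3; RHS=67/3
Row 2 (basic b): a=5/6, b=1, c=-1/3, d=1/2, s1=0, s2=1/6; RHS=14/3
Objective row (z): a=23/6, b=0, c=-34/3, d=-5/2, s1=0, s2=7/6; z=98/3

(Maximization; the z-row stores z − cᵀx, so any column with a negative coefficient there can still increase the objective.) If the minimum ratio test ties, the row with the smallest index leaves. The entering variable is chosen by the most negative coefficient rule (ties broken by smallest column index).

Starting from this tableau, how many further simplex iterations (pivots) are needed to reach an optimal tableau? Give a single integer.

2

pivot: c in, s1 out → z = 641/8
pivot: d in, b out → z = 2019/14
No improving column remains; optimal.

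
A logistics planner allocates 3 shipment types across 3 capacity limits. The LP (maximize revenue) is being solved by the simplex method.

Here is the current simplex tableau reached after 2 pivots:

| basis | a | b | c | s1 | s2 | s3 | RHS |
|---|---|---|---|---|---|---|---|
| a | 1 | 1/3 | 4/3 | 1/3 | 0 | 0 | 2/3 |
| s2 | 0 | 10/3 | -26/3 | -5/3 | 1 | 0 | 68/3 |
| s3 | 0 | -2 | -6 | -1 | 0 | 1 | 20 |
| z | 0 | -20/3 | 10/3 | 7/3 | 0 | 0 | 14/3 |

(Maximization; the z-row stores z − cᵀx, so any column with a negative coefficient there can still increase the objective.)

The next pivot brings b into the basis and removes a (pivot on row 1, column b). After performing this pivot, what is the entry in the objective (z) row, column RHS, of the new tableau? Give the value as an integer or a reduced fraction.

18

Pivot element is row 1, column b: 1/3.
Normalize row 1: new (row 1, RHS) = (2/3)/(1/3) = 2.
z-row ← z-row − (-20/3)·(new row 1): 14/3 − (-20/3)·2 = 18.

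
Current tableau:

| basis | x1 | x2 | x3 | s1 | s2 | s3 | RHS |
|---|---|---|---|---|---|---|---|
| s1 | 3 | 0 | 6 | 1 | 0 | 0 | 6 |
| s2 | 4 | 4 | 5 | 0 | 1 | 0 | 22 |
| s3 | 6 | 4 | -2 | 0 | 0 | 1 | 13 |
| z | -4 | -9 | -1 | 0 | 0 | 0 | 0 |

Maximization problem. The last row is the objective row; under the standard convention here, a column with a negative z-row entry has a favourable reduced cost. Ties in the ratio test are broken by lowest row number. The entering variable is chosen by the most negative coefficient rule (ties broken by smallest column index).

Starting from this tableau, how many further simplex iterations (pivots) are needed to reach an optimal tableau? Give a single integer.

pivot: x2 in, s3 out → z = 117/4
pivot: x3 in, s1 out → z = 139/4
No improving column remains; optimal.

2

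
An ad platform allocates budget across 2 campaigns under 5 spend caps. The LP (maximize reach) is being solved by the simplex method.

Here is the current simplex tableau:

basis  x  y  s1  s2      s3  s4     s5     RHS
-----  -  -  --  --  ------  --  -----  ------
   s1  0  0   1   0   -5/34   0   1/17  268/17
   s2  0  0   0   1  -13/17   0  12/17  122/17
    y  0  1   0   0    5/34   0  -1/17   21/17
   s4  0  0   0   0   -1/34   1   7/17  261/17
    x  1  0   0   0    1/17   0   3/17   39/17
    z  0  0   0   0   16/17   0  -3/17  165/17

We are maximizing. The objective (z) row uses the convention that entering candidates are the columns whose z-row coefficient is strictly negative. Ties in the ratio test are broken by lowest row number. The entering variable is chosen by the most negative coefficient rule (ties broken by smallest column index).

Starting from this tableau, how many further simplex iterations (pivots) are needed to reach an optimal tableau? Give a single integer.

pivot: s5 in, s2 out → z = 23/2
No improving column remains; optimal.

1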